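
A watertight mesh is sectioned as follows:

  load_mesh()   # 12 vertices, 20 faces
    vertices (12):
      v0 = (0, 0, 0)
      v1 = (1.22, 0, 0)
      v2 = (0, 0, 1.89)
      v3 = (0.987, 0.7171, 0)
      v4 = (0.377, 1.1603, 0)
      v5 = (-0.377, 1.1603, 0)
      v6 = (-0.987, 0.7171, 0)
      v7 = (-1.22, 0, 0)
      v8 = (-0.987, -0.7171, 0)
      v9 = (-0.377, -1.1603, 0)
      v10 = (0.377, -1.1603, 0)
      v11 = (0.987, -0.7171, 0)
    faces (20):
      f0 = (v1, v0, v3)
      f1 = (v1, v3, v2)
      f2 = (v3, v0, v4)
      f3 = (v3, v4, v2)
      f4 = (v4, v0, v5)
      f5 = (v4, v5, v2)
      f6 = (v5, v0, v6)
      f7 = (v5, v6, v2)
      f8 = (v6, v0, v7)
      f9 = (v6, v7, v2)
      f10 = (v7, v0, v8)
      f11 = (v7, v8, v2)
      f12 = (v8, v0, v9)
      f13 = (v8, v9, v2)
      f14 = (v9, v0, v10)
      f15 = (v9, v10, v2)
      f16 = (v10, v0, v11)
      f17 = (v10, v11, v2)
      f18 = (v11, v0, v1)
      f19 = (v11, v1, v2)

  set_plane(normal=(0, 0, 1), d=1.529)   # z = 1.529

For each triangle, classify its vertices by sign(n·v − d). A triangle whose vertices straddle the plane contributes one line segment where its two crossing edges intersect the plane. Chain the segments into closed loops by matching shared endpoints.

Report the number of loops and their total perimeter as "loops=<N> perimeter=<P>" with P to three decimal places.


loops=1 perimeter=1.440

Straddling triangles (10 of 20):
  (v1,v3,v2) [--+] → (0.188522, 0.13697, 1.529)–(0.233026, 0, 1.529)  len=0.1440
  (v3,v4,v2) [--+] → (0.072009, 0.221623, 1.529)–(0.188522, 0.13697, 1.529)  len=0.1440
  (v4,v5,v2) [--+] → (-0.072009, 0.221623, 1.529)–(0.072009, 0.221623, 1.529)  len=0.1440
  (v5,v6,v2) [--+] → (-0.188522, 0.13697, 1.529)–(-0.072009, 0.221623, 1.529)  len=0.1440
  (v6,v7,v2) [--+] → (-0.233026, 0, 1.529)–(-0.188522, 0.13697, 1.529)  len=0.1440
  (v7,v8,v2) [--+] → (-0.188522, -0.13697, 1.529)–(-0.233026, 0, 1.529)  len=0.1440
  (v8,v9,v2) [--+] → (-0.072009, -0.221623, 1.529)–(-0.188522, -0.13697, 1.529)  len=0.1440
  (v9,v10,v2) [--+] → (0.072009, -0.221623, 1.529)–(-0.072009, -0.221623, 1.529)  len=0.1440
  (v10,v11,v2) [--+] → (0.188522, -0.13697, 1.529)–(0.072009, -0.221623, 1.529)  len=0.1440
  (v11,v1,v2) [--+] → (0.233026, 0, 1.529)–(0.188522, -0.13697, 1.529)  len=0.1440

Chained into 1 loop(s):
  loop 1: 10 segments, perimeter = 1.4402
Total perimeter = 1.440


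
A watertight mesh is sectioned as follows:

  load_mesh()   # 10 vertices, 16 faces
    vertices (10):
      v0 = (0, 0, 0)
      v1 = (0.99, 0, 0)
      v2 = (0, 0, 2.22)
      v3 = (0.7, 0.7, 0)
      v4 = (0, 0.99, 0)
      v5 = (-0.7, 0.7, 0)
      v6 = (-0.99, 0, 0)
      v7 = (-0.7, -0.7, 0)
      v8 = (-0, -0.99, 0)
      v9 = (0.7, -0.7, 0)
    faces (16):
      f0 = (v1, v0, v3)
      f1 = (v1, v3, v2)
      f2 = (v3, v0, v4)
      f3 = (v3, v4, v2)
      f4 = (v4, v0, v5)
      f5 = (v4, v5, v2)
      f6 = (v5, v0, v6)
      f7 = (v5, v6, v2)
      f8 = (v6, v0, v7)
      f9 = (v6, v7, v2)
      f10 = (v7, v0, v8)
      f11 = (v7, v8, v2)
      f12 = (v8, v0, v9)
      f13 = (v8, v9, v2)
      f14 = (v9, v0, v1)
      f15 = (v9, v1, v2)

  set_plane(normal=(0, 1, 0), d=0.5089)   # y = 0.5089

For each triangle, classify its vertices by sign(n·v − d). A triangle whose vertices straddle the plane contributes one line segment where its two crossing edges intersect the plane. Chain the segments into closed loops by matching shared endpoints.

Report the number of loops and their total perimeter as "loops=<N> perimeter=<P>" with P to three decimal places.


Straddling triangles (8 of 16):
  (v1,v0,v3) [--+] → (0.5089, 0.5089, 0)–(0.77917, 0.5089, 0)  len=0.2703
  (v1,v3,v2) [-+-] → (0.77917, 0.5089, 0)–(0.5089, 0.5089, 0.60606)  len=0.6636
  (v3,v0,v4) [+-+] → (0.5089, 0.5089, 0)–(0, 0.5089, 0)  len=0.5089
  (v3,v4,v2) [++-] → (0, 0.5089, 1.07883)–(0.5089, 0.5089, 0.60606)  len=0.6946
  (v4,v0,v5) [+-+] → (0, 0.5089, 0)–(-0.5089, 0.5089, 0)  len=0.5089
  (v4,v5,v2) [++-] → (-0.5089, 0.5089, 0.60606)–(0, 0.5089, 1.07883)  len=0.6946
  (v5,v0,v6) [+--] → (-0.5089, 0.5089, 0)–(-0.77917, 0.5089, 0)  len=0.2703
  (v5,v6,v2) [+--] → (-0.77917, 0.5089, 0)–(-0.5089, 0.5089, 0.60606)  len=0.6636

Chained into 1 loop(s):
  loop 1: 8 segments, perimeter = 4.2748
Total perimeter = 4.275

loops=1 perimeter=4.275


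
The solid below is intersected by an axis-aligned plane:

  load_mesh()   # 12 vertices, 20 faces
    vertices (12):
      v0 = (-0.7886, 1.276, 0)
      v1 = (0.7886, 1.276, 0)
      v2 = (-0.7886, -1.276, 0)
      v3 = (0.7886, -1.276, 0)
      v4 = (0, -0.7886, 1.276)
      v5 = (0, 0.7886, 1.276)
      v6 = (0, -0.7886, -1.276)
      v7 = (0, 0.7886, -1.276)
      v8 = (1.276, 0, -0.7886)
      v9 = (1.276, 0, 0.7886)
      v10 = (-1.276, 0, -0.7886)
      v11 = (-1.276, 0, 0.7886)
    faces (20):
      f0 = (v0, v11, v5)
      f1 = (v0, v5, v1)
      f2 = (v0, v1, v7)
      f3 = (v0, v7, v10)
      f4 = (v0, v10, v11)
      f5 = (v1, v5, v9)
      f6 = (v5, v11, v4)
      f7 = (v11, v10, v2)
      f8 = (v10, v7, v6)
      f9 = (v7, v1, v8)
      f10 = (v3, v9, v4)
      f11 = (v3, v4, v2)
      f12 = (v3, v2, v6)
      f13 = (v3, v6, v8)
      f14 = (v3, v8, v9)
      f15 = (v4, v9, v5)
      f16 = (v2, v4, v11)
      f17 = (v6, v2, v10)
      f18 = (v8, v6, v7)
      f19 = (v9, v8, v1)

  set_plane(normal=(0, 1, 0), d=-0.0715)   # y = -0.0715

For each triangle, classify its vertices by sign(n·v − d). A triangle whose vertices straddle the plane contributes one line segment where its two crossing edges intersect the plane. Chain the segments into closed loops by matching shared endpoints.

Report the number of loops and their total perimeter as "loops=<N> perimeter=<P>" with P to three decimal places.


Straddling triangles (10 of 20):
  (v5,v11,v4) [++-] → (-1.16031, -0.0715, 0.832791)–(0, -0.0715, 1.276)  len=1.2421
  (v11,v10,v2) [++-] → (-1.24869, -0.0715, -0.744411)–(-1.24869, -0.0715, 0.744411)  len=1.4888
  (v10,v7,v6) [++-] → (0, -0.0715, -1.276)–(-1.16031, -0.0715, -0.832791)  len=1.2421
  (v3,v9,v4) [-+-] → (1.24869, -0.0715, 0.744411)–(1.16031, -0.0715, 0.832791)  len=0.1250
  (v3,v6,v8) [--+] → (1.16031, -0.0715, -0.832791)–(1.24869, -0.0715, -0.744411)  len=0.1250
  (v3,v8,v9) [-++] → (1.24869, -0.0715, -0.744411)–(1.24869, -0.0715, 0.744411)  len=1.4888
  (v4,v9,v5) [-++] → (1.16031, -0.0715, 0.832791)–(0, -0.0715, 1.276)  len=1.2421
  (v2,v4,v11) [--+] → (-1.16031, -0.0715, 0.832791)–(-1.24869, -0.0715, 0.744411)  len=0.1250
  (v6,v2,v10) [--+] → (-1.24869, -0.0715, -0.744411)–(-1.16031, -0.0715, -0.832791)  len=0.1250
  (v8,v6,v7) [+-+] → (1.16031, -0.0715, -0.832791)–(0, -0.0715, -1.276)  len=1.2421

Chained into 1 loop(s):
  loop 1: 10 segments, perimeter = 8.4459
Total perimeter = 8.446

loops=1 perimeter=8.446


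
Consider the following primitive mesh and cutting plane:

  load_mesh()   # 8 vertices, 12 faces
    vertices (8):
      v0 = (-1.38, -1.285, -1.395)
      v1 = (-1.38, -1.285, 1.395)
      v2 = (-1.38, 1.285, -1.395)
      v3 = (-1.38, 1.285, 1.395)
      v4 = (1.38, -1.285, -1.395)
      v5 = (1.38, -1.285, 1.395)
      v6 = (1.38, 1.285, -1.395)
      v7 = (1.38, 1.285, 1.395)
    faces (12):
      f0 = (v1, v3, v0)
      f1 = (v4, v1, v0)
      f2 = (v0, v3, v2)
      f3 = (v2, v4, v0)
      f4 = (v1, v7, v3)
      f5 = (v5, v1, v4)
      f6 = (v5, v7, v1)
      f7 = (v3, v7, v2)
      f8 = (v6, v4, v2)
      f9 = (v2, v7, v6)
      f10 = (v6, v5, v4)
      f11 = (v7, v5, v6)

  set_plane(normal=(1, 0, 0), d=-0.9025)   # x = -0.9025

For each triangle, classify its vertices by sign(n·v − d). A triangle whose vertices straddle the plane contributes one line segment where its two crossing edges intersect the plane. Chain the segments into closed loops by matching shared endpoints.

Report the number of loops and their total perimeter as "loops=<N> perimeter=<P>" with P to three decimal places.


loops=1 perimeter=10.720

Straddling triangles (8 of 12):
  (v4,v1,v0) [+--] → (-0.9025, -1.285, 0.91231)–(-0.9025, -1.285, -1.395)  len=2.3073
  (v2,v4,v0) [-+-] → (-0.9025, 0.840371, -1.395)–(-0.9025, -1.285, -1.395)  len=2.1254
  (v1,v7,v3) [-+-] → (-0.9025, -0.840371, 1.395)–(-0.9025, 1.285, 1.395)  len=2.1254
  (v5,v1,v4) [+-+] → (-0.9025, -1.285, 1.395)–(-0.9025, -1.285, 0.91231)  len=0.4827
  (v5,v7,v1) [++-] → (-0.9025, -0.840371, 1.395)–(-0.9025, -1.285, 1.395)  len=0.4446
  (v3,v7,v2) [-+-] → (-0.9025, 1.285, 1.395)–(-0.9025, 1.285, -0.91231)  len=2.3073
  (v6,v4,v2) [++-] → (-0.9025, 0.840371, -1.395)–(-0.9025, 1.285, -1.395)  len=0.4446
  (v2,v7,v6) [-++] → (-0.9025, 1.285, -0.91231)–(-0.9025, 1.285, -1.395)  len=0.4827

Chained into 1 loop(s):
  loop 1: 8 segments, perimeter = 10.7200
Total perimeter = 10.720


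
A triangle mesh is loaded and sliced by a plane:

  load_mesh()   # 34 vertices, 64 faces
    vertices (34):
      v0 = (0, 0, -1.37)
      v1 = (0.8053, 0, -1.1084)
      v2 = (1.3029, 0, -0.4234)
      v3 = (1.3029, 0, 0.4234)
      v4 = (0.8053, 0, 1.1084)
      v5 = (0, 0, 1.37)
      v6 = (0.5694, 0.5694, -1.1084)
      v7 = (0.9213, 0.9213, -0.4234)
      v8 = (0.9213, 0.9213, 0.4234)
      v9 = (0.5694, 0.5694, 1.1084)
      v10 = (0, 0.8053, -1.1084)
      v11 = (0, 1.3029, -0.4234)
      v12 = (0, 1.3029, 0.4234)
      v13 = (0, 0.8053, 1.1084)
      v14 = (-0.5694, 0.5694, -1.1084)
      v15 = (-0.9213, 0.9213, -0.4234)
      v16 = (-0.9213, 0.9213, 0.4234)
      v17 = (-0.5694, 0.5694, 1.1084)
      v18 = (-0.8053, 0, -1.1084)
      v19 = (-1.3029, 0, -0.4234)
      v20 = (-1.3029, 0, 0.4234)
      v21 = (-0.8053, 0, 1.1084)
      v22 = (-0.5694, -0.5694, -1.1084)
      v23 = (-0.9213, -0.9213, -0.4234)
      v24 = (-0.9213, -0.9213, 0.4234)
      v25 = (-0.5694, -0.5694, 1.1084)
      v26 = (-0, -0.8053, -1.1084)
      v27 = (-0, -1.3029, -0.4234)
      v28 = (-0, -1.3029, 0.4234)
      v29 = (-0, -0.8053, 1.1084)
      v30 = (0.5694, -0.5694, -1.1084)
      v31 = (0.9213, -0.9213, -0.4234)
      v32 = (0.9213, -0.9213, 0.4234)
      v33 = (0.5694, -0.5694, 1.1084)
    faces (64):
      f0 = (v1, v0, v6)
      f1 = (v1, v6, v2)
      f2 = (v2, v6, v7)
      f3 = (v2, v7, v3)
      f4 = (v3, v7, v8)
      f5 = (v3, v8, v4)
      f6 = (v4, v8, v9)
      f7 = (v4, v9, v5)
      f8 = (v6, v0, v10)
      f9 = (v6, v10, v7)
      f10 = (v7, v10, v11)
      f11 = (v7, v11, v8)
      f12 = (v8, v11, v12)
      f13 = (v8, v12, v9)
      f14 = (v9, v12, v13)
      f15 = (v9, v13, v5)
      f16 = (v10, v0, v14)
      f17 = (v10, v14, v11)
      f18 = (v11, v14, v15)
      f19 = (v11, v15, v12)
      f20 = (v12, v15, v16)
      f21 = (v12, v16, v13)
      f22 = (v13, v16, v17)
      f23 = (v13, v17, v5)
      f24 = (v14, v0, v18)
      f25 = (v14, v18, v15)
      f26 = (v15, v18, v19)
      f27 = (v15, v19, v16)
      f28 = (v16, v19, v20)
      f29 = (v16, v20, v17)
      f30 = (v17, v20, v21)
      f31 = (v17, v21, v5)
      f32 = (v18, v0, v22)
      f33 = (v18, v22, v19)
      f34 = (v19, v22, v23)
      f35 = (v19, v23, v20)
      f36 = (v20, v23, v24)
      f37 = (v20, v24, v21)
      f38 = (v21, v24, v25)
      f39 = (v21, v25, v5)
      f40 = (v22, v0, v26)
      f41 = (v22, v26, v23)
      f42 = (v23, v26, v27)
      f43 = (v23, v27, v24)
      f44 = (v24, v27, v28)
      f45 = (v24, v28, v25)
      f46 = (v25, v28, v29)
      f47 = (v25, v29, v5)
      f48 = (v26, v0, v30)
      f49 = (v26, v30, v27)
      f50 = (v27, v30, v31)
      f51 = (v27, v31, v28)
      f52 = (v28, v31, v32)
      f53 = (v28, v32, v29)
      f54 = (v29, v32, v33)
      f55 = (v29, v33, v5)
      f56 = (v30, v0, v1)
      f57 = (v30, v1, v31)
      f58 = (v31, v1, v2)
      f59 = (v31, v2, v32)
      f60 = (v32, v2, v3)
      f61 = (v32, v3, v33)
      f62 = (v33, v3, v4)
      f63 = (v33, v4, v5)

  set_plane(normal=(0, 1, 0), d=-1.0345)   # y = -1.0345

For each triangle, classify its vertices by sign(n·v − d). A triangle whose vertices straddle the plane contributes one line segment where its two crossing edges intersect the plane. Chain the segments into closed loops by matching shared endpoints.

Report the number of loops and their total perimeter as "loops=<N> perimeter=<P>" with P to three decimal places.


Straddling triangles (10 of 64):
  (v23,v26,v27) [++-] → (0, -1.0345, -0.792882)–(-0.648, -1.0345, -0.4234)  len=0.7459
  (v23,v27,v24) [+-+] → (-0.648, -1.0345, -0.4234)–(-0.648, -1.0345, 0.1722)  len=0.5956
  (v24,v27,v28) [+--] → (-0.648, -1.0345, 0.1722)–(-0.648, -1.0345, 0.4234)  len=0.2512
  (v24,v28,v25) [+-+] → (-0.648, -1.0345, 0.4234)–(-0.208353, -1.0345, 0.674053)  len=0.5061
  (v25,v28,v29) [+-+] → (-0.208353, -1.0345, 0.674053)–(0, -1.0345, 0.792882)  len=0.2399
  (v26,v30,v27) [++-] → (0.208353, -1.0345, -0.674053)–(0, -1.0345, -0.792882)  len=0.2399
  (v27,v30,v31) [-++] → (0.208353, -1.0345, -0.674053)–(0.648, -1.0345, -0.4234)  len=0.5061
  (v27,v31,v28) [-+-] → (0.648, -1.0345, -0.4234)–(0.648, -1.0345, -0.1722)  len=0.2512
  (v28,v31,v32) [-++] → (0.648, -1.0345, -0.1722)–(0.648, -1.0345, 0.4234)  len=0.5956
  (v28,v32,v29) [-++] → (0.648, -1.0345, 0.4234)–(0, -1.0345, 0.792882)  len=0.7459

Chained into 1 loop(s):
  loop 1: 10 segments, perimeter = 4.6773
Total perimeter = 4.677

loops=1 perimeter=4.677


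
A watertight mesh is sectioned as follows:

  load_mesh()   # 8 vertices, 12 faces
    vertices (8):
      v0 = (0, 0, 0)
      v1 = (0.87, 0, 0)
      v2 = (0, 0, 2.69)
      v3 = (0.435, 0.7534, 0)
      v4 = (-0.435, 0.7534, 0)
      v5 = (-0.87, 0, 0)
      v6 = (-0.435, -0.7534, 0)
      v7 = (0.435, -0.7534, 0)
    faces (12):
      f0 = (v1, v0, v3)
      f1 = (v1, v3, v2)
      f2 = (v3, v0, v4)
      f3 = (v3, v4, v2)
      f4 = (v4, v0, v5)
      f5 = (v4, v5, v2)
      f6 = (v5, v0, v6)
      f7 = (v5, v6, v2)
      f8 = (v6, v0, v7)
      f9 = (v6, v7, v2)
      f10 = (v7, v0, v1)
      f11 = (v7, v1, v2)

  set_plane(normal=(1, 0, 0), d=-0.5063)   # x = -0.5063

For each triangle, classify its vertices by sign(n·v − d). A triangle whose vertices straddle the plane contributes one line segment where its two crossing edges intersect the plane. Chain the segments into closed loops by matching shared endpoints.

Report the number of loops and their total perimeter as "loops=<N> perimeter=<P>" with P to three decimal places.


Straddling triangles (4 of 12):
  (v4,v0,v5) [++-] → (-0.5063, 0, 0)–(-0.5063, 0.629912, 0)  len=0.6299
  (v4,v5,v2) [+-+] → (-0.5063, 0.629912, 0)–(-0.5063, 0, 1.12454)  len=1.2889
  (v5,v0,v6) [-++] → (-0.5063, 0, 0)–(-0.5063, -0.629912, 0)  len=0.6299
  (v5,v6,v2) [-++] → (-0.5063, -0.629912, 0)–(-0.5063, 0, 1.12454)  len=1.2889

Chained into 1 loop(s):
  loop 1: 4 segments, perimeter = 3.8377
Total perimeter = 3.838

loops=1 perimeter=3.838


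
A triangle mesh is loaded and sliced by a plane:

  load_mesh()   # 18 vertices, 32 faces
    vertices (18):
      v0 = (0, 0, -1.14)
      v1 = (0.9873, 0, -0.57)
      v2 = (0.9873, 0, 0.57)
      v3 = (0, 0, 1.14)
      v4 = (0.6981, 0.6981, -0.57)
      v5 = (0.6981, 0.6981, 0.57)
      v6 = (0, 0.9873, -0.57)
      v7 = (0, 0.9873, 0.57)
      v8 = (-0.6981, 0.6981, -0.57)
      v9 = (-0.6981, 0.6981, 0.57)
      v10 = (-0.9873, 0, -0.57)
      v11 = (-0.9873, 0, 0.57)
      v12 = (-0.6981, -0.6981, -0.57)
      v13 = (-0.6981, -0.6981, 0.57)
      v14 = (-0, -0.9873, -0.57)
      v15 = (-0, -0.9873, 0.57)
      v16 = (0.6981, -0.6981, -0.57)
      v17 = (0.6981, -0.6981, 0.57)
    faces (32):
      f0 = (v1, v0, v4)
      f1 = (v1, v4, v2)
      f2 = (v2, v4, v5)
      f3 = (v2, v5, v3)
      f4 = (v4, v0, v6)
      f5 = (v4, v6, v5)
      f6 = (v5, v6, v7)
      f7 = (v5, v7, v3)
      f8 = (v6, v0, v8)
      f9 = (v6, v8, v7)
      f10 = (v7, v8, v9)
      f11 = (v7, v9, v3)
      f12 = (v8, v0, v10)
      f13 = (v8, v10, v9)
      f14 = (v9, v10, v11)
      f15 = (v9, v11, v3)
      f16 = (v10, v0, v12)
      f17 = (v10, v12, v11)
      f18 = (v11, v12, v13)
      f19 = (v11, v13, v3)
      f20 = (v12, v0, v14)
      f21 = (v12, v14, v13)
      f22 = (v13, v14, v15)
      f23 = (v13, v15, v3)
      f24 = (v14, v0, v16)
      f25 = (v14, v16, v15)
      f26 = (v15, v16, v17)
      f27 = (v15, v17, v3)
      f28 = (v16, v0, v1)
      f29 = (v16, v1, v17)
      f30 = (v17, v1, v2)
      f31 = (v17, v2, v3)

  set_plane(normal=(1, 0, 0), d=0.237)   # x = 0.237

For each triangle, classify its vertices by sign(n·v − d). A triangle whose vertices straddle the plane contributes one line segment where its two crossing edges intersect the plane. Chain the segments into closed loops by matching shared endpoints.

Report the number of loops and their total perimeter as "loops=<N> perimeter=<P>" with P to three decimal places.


loops=1 perimeter=6.267

Straddling triangles (12 of 32):
  (v1,v0,v4) [+-+] → (0.237, 0, -1.00317)–(0.237, 0.237, -0.946489)  len=0.2437
  (v2,v5,v3) [++-] → (0.237, 0.237, 0.946489)–(0.237, 0, 1.00317)  len=0.2437
  (v4,v0,v6) [+--] → (0.237, 0.237, -0.946489)–(0.237, 0.889119, -0.57)  len=0.7530
  (v4,v6,v5) [+-+] → (0.237, 0.889119, -0.57)–(0.237, 0.889119, -0.182978)  len=0.3870
  (v5,v6,v7) [+--] → (0.237, 0.889119, -0.182978)–(0.237, 0.889119, 0.57)  len=0.7530
  (v5,v7,v3) [+--] → (0.237, 0.889119, 0.57)–(0.237, 0.237, 0.946489)  len=0.7530
  (v14,v0,v16) [--+] → (0.237, -0.237, -0.946489)–(0.237, -0.889119, -0.57)  len=0.7530
  (v14,v16,v15) [-+-] → (0.237, -0.889119, -0.57)–(0.237, -0.889119, 0.182978)  len=0.7530
  (v15,v16,v17) [-++] → (0.237, -0.889119, 0.182978)–(0.237, -0.889119, 0.57)  len=0.3870
  (v15,v17,v3) [-+-] → (0.237, -0.889119, 0.57)–(0.237, -0.237, 0.946489)  len=0.7530
  (v16,v0,v1) [+-+] → (0.237, -0.237, -0.946489)–(0.237, 0, -1.00317)  len=0.2437
  (v17,v2,v3) [++-] → (0.237, 0, 1.00317)–(0.237, -0.237, 0.946489)  len=0.2437

Chained into 1 loop(s):
  loop 1: 12 segments, perimeter = 6.2667
Total perimeter = 6.267


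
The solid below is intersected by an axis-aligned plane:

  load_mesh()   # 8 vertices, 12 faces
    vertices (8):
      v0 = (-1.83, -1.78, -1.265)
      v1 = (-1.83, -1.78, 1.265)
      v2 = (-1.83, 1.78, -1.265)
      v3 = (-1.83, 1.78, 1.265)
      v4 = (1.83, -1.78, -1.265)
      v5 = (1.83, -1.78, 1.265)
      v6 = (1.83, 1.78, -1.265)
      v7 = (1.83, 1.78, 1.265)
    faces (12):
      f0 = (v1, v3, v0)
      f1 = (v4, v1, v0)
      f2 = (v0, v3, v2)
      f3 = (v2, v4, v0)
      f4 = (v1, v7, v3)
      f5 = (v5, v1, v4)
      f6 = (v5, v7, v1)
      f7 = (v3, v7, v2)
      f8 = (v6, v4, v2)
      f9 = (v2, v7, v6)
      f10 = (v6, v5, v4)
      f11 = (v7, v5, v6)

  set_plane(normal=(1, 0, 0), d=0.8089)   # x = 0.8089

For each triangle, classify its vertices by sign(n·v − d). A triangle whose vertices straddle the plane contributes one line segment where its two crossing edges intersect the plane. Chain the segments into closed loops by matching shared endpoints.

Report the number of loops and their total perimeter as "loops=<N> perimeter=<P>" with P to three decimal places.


Straddling triangles (8 of 12):
  (v4,v1,v0) [+--] → (0.8089, -1.78, -0.559158)–(0.8089, -1.78, -1.265)  len=0.7058
  (v2,v4,v0) [-+-] → (0.8089, -0.786799, -1.265)–(0.8089, -1.78, -1.265)  len=0.9932
  (v1,v7,v3) [-+-] → (0.8089, 0.786799, 1.265)–(0.8089, 1.78, 1.265)  len=0.9932
  (v5,v1,v4) [+-+] → (0.8089, -1.78, 1.265)–(0.8089, -1.78, -0.559158)  len=1.8242
  (v5,v7,v1) [++-] → (0.8089, 0.786799, 1.265)–(0.8089, -1.78, 1.265)  len=2.5668
  (v3,v7,v2) [-+-] → (0.8089, 1.78, 1.265)–(0.8089, 1.78, 0.559158)  len=0.7058
  (v6,v4,v2) [++-] → (0.8089, -0.786799, -1.265)–(0.8089, 1.78, -1.265)  len=2.5668
  (v2,v7,v6) [-++] → (0.8089, 1.78, 0.559158)–(0.8089, 1.78, -1.265)  len=1.8242

Chained into 1 loop(s):
  loop 1: 8 segments, perimeter = 12.1800
Total perimeter = 12.180

loops=1 perimeter=12.180


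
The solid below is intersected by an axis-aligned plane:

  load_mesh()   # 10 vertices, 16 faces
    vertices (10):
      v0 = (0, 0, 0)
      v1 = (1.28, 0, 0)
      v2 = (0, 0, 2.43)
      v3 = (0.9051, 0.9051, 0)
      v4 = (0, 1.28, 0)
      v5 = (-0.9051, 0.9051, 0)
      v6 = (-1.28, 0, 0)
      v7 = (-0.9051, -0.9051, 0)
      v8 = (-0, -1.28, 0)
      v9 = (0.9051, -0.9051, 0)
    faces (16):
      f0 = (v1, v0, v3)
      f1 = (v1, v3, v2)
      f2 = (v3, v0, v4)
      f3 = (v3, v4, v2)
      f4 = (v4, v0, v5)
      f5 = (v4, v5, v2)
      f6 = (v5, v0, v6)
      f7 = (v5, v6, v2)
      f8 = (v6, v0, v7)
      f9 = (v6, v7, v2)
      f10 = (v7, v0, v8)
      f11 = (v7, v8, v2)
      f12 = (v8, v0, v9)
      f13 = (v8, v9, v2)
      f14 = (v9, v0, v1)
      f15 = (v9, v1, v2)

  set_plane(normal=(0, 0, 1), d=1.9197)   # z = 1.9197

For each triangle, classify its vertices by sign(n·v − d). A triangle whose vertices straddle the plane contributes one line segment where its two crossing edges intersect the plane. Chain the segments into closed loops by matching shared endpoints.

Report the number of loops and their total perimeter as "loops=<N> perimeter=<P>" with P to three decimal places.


loops=1 perimeter=1.646

Straddling triangles (8 of 16):
  (v1,v3,v2) [--+] → (0.190071, 0.190071, 1.9197)–(0.2688, 0, 1.9197)  len=0.2057
  (v3,v4,v2) [--+] → (0, 0.2688, 1.9197)–(0.190071, 0.190071, 1.9197)  len=0.2057
  (v4,v5,v2) [--+] → (-0.190071, 0.190071, 1.9197)–(0, 0.2688, 1.9197)  len=0.2057
  (v5,v6,v2) [--+] → (-0.2688, 0, 1.9197)–(-0.190071, 0.190071, 1.9197)  len=0.2057
  (v6,v7,v2) [--+] → (-0.190071, -0.190071, 1.9197)–(-0.2688, 0, 1.9197)  len=0.2057
  (v7,v8,v2) [--+] → (0, -0.2688, 1.9197)–(-0.190071, -0.190071, 1.9197)  len=0.2057
  (v8,v9,v2) [--+] → (0.190071, -0.190071, 1.9197)–(0, -0.2688, 1.9197)  len=0.2057
  (v9,v1,v2) [--+] → (0.2688, 0, 1.9197)–(0.190071, -0.190071, 1.9197)  len=0.2057

Chained into 1 loop(s):
  loop 1: 8 segments, perimeter = 1.6458
Total perimeter = 1.646


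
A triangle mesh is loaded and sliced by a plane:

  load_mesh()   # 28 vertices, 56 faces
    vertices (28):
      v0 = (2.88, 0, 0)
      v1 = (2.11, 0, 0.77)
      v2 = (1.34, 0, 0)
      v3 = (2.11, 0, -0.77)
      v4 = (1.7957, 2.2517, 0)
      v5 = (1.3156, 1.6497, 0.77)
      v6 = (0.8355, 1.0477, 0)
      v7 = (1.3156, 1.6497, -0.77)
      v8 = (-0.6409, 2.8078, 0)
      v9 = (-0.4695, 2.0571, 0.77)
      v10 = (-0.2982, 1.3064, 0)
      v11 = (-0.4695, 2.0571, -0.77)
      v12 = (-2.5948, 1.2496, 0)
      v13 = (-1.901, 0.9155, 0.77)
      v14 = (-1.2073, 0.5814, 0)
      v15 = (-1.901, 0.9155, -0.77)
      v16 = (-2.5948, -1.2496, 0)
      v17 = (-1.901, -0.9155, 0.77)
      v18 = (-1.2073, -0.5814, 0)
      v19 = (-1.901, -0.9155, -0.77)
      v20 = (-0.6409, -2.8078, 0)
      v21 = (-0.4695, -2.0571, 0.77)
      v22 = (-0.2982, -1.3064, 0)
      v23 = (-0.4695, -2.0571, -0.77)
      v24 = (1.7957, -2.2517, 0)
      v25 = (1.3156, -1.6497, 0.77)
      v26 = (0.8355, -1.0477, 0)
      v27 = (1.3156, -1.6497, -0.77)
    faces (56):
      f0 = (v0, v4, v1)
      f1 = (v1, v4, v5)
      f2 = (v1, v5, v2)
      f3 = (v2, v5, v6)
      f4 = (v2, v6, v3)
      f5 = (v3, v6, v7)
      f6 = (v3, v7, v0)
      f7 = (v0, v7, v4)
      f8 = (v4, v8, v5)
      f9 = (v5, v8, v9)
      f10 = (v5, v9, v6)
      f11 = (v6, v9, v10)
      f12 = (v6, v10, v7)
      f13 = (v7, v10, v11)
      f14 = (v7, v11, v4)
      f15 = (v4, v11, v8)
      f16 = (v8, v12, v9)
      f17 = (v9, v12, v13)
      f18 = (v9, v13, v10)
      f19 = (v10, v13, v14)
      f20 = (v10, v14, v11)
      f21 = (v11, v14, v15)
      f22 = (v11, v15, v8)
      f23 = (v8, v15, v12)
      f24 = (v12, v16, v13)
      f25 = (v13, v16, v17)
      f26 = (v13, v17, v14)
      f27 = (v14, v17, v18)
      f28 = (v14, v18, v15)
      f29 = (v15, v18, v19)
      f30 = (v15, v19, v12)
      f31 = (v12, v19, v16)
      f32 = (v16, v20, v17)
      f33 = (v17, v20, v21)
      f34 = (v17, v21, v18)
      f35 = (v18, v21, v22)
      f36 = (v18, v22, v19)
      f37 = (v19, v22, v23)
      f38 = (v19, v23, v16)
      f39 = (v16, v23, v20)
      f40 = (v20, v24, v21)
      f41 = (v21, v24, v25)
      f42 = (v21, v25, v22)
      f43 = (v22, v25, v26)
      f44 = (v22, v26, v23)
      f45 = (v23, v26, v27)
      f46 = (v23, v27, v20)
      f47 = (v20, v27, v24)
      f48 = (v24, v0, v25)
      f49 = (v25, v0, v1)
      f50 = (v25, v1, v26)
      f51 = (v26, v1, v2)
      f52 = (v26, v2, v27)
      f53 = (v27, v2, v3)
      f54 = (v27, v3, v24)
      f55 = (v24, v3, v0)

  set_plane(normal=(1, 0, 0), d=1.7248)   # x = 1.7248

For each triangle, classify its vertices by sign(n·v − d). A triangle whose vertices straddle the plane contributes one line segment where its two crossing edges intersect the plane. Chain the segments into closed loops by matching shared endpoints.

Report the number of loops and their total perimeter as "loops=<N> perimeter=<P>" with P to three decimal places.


Straddling triangles (18 of 56):
  (v1,v4,v5) [++-] → (1.7248, 2.1628, 0.113712)–(1.7248, 0.79993, 0.77)  len=1.5127
  (v1,v5,v2) [+--] → (1.7248, 0.79993, 0.77)–(1.7248, 0, 0.3848)  len=0.8878
  (v2,v6,v3) [--+] → (1.7248, 0.316653, -0.537278)–(1.7248, 0, -0.3848)  len=0.3515
  (v3,v6,v7) [+--] → (1.7248, 0.316653, -0.537278)–(1.7248, 0.79993, -0.77)  len=0.5364
  (v3,v7,v0) [+-+] → (1.7248, 0.79993, -0.77)–(1.7248, 1.21819, -0.568591)  len=0.4642
  (v0,v7,v4) [+-+] → (1.7248, 1.21819, -0.568591)–(1.7248, 2.1628, -0.113712)  len=1.0484
  (v4,v8,v5) [+--] → (1.7248, 2.26788, 0)–(1.7248, 2.1628, 0.113712)  len=0.1548
  (v7,v11,v4) [--+] → (1.7248, 2.24561, -0.0241007)–(1.7248, 2.1628, -0.113712)  len=0.1220
  (v4,v11,v8) [+--] → (1.7248, 2.24561, -0.0241007)–(1.7248, 2.26788, 0)  len=0.0328
  (v20,v24,v21) [-+-] → (1.7248, -2.26788, 0)–(1.7248, -2.24561, 0.0241007)  len=0.0328
  (v21,v24,v25) [-+-] → (1.7248, -2.24561, 0.0241007)–(1.7248, -2.1628, 0.113712)  len=0.1220
  (v20,v27,v24) [--+] → (1.7248, -2.1628, -0.113712)–(1.7248, -2.26788, 0)  len=0.1548
  (v24,v0,v25) [++-] → (1.7248, -1.21819, 0.568591)–(1.7248, -2.1628, 0.113712)  len=1.0484
  (v25,v0,v1) [-++] → (1.7248, -1.21819, 0.568591)–(1.7248, -0.79993, 0.77)  len=0.4642
  (v25,v1,v26) [-+-] → (1.7248, -0.79993, 0.77)–(1.7248, -0.316653, 0.537278)  len=0.5364
  (v26,v1,v2) [-+-] → (1.7248, -0.316653, 0.537278)–(1.7248, 0, 0.3848)  len=0.3515
  (v27,v2,v3) [--+] → (1.7248, 0, -0.3848)–(1.7248, -0.79993, -0.77)  len=0.8878
  (v27,v3,v24) [-++] → (1.7248, -0.79993, -0.77)–(1.7248, -2.1628, -0.113712)  len=1.5127

Chained into 1 loop(s):
  loop 1: 18 segments, perimeter = 10.2213
Total perimeter = 10.221

loops=1 perimeter=10.221


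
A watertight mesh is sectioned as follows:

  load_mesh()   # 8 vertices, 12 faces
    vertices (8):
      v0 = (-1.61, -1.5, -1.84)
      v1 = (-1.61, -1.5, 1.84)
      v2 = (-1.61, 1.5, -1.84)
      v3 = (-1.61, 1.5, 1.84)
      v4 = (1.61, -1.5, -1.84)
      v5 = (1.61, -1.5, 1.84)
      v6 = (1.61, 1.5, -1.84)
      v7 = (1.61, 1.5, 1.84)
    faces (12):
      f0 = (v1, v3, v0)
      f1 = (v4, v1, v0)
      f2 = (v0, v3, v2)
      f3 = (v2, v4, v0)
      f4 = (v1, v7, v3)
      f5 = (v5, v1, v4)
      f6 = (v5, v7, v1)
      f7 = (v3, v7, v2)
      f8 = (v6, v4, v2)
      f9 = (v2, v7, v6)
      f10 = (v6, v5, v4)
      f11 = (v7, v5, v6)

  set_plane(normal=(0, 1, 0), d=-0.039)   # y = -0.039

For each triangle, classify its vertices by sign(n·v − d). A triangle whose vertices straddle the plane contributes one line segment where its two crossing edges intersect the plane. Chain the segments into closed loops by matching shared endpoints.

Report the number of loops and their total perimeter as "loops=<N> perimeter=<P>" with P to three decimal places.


loops=1 perimeter=13.800

Straddling triangles (8 of 12):
  (v1,v3,v0) [-+-] → (-1.61, -0.039, 1.84)–(-1.61, -0.039, -0.04784)  len=1.8878
  (v0,v3,v2) [-++] → (-1.61, -0.039, -0.04784)–(-1.61, -0.039, -1.84)  len=1.7922
  (v2,v4,v0) [+--] → (0.04186, -0.039, -1.84)–(-1.61, -0.039, -1.84)  len=1.6519
  (v1,v7,v3) [-++] → (-0.04186, -0.039, 1.84)–(-1.61, -0.039, 1.84)  len=1.5681
  (v5,v7,v1) [-+-] → (1.61, -0.039, 1.84)–(-0.04186, -0.039, 1.84)  len=1.6519
  (v6,v4,v2) [+-+] → (1.61, -0.039, -1.84)–(0.04186, -0.039, -1.84)  len=1.5681
  (v6,v5,v4) [+--] → (1.61, -0.039, 0.04784)–(1.61, -0.039, -1.84)  len=1.8878
  (v7,v5,v6) [+-+] → (1.61, -0.039, 1.84)–(1.61, -0.039, 0.04784)  len=1.7922

Chained into 1 loop(s):
  loop 1: 8 segments, perimeter = 13.8000
Total perimeter = 13.800


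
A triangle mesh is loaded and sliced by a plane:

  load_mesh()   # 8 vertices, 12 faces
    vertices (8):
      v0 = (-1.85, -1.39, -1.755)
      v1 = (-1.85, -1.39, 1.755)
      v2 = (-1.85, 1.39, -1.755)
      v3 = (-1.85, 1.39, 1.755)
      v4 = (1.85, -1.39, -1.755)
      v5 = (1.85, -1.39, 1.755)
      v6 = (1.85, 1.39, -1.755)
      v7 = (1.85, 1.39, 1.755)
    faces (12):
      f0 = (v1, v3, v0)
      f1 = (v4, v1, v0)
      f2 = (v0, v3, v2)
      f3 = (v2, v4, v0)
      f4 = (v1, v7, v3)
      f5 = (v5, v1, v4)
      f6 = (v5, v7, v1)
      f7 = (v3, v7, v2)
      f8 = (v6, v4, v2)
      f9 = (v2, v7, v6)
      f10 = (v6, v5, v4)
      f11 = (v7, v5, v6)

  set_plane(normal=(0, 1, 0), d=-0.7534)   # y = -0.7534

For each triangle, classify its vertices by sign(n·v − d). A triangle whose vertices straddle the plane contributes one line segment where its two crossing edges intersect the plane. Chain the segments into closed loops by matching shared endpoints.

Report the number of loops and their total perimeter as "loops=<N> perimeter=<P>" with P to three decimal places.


loops=1 perimeter=14.420

Straddling triangles (8 of 12):
  (v1,v3,v0) [-+-] → (-1.85, -0.7534, 1.755)–(-1.85, -0.7534, -0.951235)  len=2.7062
  (v0,v3,v2) [-++] → (-1.85, -0.7534, -0.951235)–(-1.85, -0.7534, -1.755)  len=0.8038
  (v2,v4,v0) [+--] → (1.00273, -0.7534, -1.755)–(-1.85, -0.7534, -1.755)  len=2.8527
  (v1,v7,v3) [-++] → (-1.00273, -0.7534, 1.755)–(-1.85, -0.7534, 1.755)  len=0.8473
  (v5,v7,v1) [-+-] → (1.85, -0.7534, 1.755)–(-1.00273, -0.7534, 1.755)  len=2.8527
  (v6,v4,v2) [+-+] → (1.85, -0.7534, -1.755)–(1.00273, -0.7534, -1.755)  len=0.8473
  (v6,v5,v4) [+--] → (1.85, -0.7534, 0.951235)–(1.85, -0.7534, -1.755)  len=2.7062
  (v7,v5,v6) [+-+] → (1.85, -0.7534, 1.755)–(1.85, -0.7534, 0.951235)  len=0.8038

Chained into 1 loop(s):
  loop 1: 8 segments, perimeter = 14.4200
Total perimeter = 14.420


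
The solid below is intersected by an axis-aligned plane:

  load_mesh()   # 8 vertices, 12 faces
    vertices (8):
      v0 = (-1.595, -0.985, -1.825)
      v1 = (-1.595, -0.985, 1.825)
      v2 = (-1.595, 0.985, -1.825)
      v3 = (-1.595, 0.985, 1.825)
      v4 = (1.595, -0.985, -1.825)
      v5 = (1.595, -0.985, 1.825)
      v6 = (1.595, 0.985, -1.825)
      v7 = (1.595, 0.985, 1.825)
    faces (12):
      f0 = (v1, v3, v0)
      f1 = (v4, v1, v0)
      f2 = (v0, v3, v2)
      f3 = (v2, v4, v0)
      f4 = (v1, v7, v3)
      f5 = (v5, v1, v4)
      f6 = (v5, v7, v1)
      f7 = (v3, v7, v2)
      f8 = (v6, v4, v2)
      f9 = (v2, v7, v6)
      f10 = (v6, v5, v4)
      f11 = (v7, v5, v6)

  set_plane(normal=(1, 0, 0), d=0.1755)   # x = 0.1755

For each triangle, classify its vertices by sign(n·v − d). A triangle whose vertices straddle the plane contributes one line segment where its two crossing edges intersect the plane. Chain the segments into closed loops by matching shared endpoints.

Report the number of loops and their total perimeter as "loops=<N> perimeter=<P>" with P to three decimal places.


Straddling triangles (8 of 12):
  (v4,v1,v0) [+--] → (0.1755, -0.985, -0.200807)–(0.1755, -0.985, -1.825)  len=1.6242
  (v2,v4,v0) [-+-] → (0.1755, -0.108381, -1.825)–(0.1755, -0.985, -1.825)  len=0.8766
  (v1,v7,v3) [-+-] → (0.1755, 0.108381, 1.825)–(0.1755, 0.985, 1.825)  len=0.8766
  (v5,v1,v4) [+-+] → (0.1755, -0.985, 1.825)–(0.1755, -0.985, -0.200807)  len=2.0258
  (v5,v7,v1) [++-] → (0.1755, 0.108381, 1.825)–(0.1755, -0.985, 1.825)  len=1.0934
  (v3,v7,v2) [-+-] → (0.1755, 0.985, 1.825)–(0.1755, 0.985, 0.200807)  len=1.6242
  (v6,v4,v2) [++-] → (0.1755, -0.108381, -1.825)–(0.1755, 0.985, -1.825)  len=1.0934
  (v2,v7,v6) [-++] → (0.1755, 0.985, 0.200807)–(0.1755, 0.985, -1.825)  len=2.0258

Chained into 1 loop(s):
  loop 1: 8 segments, perimeter = 11.2400
Total perimeter = 11.240

loops=1 perimeter=11.240


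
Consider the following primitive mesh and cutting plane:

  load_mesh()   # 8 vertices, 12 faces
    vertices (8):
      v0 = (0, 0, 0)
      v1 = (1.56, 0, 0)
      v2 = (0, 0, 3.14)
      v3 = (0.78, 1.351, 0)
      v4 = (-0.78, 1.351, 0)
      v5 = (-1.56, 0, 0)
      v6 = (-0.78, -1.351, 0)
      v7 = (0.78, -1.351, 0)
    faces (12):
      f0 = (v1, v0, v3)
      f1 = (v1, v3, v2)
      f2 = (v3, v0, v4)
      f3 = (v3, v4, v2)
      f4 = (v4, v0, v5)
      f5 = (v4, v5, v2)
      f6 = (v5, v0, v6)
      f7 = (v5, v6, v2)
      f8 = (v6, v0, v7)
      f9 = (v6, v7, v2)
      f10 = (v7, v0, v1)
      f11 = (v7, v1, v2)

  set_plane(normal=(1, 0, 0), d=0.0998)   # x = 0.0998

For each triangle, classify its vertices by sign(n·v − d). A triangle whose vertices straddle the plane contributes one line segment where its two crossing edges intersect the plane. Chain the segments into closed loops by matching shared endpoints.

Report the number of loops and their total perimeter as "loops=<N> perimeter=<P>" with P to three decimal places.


loops=1 perimeter=9.194

Straddling triangles (8 of 12):
  (v1,v0,v3) [+-+] → (0.0998, 0, 0)–(0.0998, 0.172859, 0)  len=0.1729
  (v1,v3,v2) [++-] → (0.0998, 0.172859, 2.73824)–(0.0998, 0, 2.93912)  len=0.2650
  (v3,v0,v4) [+--] → (0.0998, 0.172859, 0)–(0.0998, 1.351, 0)  len=1.1781
  (v3,v4,v2) [+--] → (0.0998, 1.351, 0)–(0.0998, 0.172859, 2.73824)  len=2.9809
  (v6,v0,v7) [--+] → (0.0998, -0.172859, 0)–(0.0998, -1.351, 0)  len=1.1781
  (v6,v7,v2) [-+-] → (0.0998, -1.351, 0)–(0.0998, -0.172859, 2.73824)  len=2.9809
  (v7,v0,v1) [+-+] → (0.0998, -0.172859, 0)–(0.0998, 0, 0)  len=0.1729
  (v7,v1,v2) [++-] → (0.0998, 0, 2.93912)–(0.0998, -0.172859, 2.73824)  len=0.2650

Chained into 1 loop(s):
  loop 1: 8 segments, perimeter = 9.1939
Total perimeter = 9.194


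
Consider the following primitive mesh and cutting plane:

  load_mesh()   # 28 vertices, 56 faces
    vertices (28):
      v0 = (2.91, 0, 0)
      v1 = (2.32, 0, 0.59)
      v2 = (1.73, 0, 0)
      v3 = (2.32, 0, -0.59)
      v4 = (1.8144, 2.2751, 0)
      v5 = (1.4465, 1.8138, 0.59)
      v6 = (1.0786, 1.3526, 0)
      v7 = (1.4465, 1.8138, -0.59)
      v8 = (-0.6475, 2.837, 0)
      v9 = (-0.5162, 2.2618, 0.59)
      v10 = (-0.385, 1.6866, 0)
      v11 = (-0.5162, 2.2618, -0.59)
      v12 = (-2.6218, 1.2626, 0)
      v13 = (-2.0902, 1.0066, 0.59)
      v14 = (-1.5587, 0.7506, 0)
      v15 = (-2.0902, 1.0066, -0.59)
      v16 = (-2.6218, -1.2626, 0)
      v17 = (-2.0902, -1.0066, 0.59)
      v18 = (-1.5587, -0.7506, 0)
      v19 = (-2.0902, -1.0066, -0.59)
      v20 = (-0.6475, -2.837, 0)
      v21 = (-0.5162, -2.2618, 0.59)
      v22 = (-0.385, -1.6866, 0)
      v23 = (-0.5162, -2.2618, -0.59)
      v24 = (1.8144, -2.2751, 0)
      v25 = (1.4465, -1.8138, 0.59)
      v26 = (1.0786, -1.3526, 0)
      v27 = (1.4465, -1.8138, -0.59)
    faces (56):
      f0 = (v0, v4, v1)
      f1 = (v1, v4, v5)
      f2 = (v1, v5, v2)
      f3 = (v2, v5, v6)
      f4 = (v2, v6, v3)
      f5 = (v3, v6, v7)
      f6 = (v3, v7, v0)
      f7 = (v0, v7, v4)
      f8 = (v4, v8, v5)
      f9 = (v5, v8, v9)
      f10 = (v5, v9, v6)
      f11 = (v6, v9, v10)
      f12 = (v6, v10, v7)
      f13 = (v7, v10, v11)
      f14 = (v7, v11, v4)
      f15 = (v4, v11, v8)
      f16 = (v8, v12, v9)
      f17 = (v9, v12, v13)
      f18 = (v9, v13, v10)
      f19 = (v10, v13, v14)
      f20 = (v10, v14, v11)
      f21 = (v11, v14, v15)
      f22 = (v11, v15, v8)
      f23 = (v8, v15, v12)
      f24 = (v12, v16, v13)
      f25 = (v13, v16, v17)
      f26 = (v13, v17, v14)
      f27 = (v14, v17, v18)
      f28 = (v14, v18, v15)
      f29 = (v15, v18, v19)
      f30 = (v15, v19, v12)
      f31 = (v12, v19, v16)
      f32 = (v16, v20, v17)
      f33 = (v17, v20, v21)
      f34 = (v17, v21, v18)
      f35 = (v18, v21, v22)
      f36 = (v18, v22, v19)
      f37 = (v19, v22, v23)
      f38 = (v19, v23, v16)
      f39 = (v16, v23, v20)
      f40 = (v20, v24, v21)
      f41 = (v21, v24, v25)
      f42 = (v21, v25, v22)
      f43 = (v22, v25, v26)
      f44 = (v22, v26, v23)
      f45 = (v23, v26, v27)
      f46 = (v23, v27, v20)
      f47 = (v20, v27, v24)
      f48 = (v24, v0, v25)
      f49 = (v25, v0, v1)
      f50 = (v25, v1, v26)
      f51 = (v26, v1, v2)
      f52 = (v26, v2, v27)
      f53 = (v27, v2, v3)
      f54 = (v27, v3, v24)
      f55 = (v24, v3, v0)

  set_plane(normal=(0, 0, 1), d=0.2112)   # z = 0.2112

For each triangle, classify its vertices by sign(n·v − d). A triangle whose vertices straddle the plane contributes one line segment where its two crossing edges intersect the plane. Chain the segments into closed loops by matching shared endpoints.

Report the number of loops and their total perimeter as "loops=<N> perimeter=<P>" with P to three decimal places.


loops=2 perimeter=28.185

Straddling triangles (28 of 56):
  (v0,v4,v1) [--+] → (1.99539, 1.46069, 0.2112)–(2.6988, 0, 0.2112)  len=1.6212
  (v1,v4,v5) [+-+] → (1.99539, 1.46069, 0.2112)–(1.6827, 2.10997, 0.2112)  len=0.7206
  (v1,v5,v2) [++-] → (1.62852, 0.649279, 0.2112)–(1.9412, 0, 0.2112)  len=0.7206
  (v2,v5,v6) [-+-] → (1.62852, 0.649279, 0.2112)–(1.2103, 1.51769, 0.2112)  len=0.9639
  (v4,v8,v5) [--+] → (0.102081, 2.47073, 0.2112)–(1.6827, 2.10997, 0.2112)  len=1.6213
  (v5,v8,v9) [+-+] → (0.102081, 2.47073, 0.2112)–(-0.600499, 2.6311, 0.2112)  len=0.7207
  (v5,v9,v6) [++-] → (0.507716, 1.67806, 0.2112)–(1.2103, 1.51769, 0.2112)  len=0.7207
  (v6,v9,v10) [-+-] → (0.507716, 1.67806, 0.2112)–(-0.431965, 1.8925, 0.2112)  len=0.9638
  (v8,v12,v9) [--+] → (-1.86807, 1.62028, 0.2112)–(-0.600499, 2.6311, 0.2112)  len=1.6213
  (v9,v12,v13) [+-+] → (-1.86807, 1.62028, 0.2112)–(-2.43151, 1.17096, 0.2112)  len=0.7207
  (v9,v13,v10) [++-] → (-0.995404, 1.44318, 0.2112)–(-0.431965, 1.8925, 0.2112)  len=0.7207
  (v10,v13,v14) [-+-] → (-0.995404, 1.44318, 0.2112)–(-1.74896, 0.842239, 0.2112)  len=0.9638
  (v12,v16,v13) [--+] → (-2.43151, -0.450303, 0.2112)–(-2.43151, 1.17096, 0.2112)  len=1.6213
  (v13,v16,v17) [+-+] → (-2.43151, -0.450303, 0.2112)–(-2.43151, -1.17096, 0.2112)  len=0.7207
  (v13,v17,v14) [++-] → (-1.74896, 0.121582, 0.2112)–(-1.74896, 0.842239, 0.2112)  len=0.7207
  (v14,v17,v18) [-+-] → (-1.74896, 0.121582, 0.2112)–(-1.74896, -0.842239, 0.2112)  len=0.9638
  (v16,v20,v17) [--+] → (-1.16394, -2.18178, 0.2112)–(-2.43151, -1.17096, 0.2112)  len=1.6213
  (v17,v20,v21) [+-+] → (-1.16394, -2.18178, 0.2112)–(-0.600499, -2.6311, 0.2112)  len=0.7207
  (v17,v21,v18) [++-] → (-1.18552, -1.29156, 0.2112)–(-1.74896, -0.842239, 0.2112)  len=0.7207
  (v18,v21,v22) [-+-] → (-1.18552, -1.29156, 0.2112)–(-0.431965, -1.8925, 0.2112)  len=0.9638
  (v20,v24,v21) [--+] → (0.980124, -2.27034, 0.2112)–(-0.600499, -2.6311, 0.2112)  len=1.6213
  (v21,v24,v25) [+-+] → (0.980124, -2.27034, 0.2112)–(1.6827, -2.10997, 0.2112)  len=0.7207
  (v21,v25,v22) [++-] → (0.270615, -1.73213, 0.2112)–(-0.431965, -1.8925, 0.2112)  len=0.7207
  (v22,v25,v26) [-+-] → (0.270615, -1.73213, 0.2112)–(1.2103, -1.51769, 0.2112)  len=0.9638
  (v24,v0,v25) [--+] → (2.38612, -0.649279, 0.2112)–(1.6827, -2.10997, 0.2112)  len=1.6212
  (v25,v0,v1) [+-+] → (2.38612, -0.649279, 0.2112)–(2.6988, 0, 0.2112)  len=0.7206
  (v25,v1,v26) [++-] → (1.52298, -0.868415, 0.2112)–(1.2103, -1.51769, 0.2112)  len=0.7206
  (v26,v1,v2) [-+-] → (1.52298, -0.868415, 0.2112)–(1.9412, 0, 0.2112)  len=0.9639

Chained into 2 loop(s):
  loop 1: 14 segments, perimeter = 16.3934
  loop 2: 14 segments, perimeter = 11.7915
Total perimeter = 28.185


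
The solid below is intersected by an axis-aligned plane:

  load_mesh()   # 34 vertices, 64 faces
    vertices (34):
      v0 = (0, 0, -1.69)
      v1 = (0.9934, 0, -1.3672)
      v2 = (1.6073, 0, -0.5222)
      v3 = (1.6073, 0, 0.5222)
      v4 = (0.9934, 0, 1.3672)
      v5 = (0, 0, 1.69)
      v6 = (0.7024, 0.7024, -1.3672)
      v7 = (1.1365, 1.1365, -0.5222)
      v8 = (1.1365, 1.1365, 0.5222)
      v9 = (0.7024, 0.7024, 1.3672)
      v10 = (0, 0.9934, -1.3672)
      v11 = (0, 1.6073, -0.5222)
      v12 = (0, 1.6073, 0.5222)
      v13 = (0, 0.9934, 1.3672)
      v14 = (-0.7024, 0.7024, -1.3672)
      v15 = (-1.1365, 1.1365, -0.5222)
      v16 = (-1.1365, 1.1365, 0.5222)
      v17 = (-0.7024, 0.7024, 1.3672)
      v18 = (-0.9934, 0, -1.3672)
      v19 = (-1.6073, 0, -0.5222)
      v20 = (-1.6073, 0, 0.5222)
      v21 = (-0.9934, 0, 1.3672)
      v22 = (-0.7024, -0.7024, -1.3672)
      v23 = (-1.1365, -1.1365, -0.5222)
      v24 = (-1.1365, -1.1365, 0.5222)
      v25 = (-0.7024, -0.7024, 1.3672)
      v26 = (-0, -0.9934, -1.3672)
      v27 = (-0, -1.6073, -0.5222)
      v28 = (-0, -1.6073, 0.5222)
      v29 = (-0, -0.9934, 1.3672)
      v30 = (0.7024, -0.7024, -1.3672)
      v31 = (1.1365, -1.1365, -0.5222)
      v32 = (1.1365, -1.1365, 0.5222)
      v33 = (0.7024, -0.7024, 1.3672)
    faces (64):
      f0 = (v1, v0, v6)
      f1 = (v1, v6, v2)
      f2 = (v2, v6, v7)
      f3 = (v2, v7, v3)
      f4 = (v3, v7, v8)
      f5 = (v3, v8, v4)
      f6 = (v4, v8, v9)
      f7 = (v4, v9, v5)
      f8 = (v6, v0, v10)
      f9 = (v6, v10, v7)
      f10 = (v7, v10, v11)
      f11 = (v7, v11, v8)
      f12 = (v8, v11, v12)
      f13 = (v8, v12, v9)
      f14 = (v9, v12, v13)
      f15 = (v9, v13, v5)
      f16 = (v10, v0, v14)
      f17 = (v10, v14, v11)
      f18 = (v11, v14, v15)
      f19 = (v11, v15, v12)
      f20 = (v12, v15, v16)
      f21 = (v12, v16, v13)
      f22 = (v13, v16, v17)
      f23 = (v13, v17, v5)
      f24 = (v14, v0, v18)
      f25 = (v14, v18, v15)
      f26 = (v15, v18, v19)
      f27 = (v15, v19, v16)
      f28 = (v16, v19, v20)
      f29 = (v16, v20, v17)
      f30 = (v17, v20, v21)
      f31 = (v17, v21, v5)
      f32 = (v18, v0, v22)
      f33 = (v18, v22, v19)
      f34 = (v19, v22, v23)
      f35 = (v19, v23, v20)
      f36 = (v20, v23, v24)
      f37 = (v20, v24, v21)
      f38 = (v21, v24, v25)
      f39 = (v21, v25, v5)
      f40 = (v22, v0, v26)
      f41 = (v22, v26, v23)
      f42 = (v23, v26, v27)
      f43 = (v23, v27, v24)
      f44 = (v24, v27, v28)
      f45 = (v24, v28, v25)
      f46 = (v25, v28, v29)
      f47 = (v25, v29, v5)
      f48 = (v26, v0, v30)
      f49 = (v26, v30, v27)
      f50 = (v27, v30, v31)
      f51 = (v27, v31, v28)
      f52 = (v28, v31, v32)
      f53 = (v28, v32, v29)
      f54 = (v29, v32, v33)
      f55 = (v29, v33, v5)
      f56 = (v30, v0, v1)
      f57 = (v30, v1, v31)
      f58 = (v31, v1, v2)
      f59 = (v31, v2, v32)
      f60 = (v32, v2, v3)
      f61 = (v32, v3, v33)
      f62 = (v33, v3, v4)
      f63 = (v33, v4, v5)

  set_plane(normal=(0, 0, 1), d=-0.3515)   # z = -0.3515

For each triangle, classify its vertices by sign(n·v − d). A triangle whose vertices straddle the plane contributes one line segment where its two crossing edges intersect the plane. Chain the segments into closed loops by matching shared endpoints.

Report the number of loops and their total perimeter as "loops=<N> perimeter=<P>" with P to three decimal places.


loops=1 perimeter=9.841

Straddling triangles (16 of 64):
  (v2,v7,v3) [--+] → (1.21345, 0.950747, -0.3515)–(1.6073, 0, -0.3515)  len=1.0291
  (v3,v7,v8) [+-+] → (1.21345, 0.950747, -0.3515)–(1.1365, 1.1365, -0.3515)  len=0.2011
  (v7,v11,v8) [--+] → (0.185753, 1.53035, -0.3515)–(1.1365, 1.1365, -0.3515)  len=1.0291
  (v8,v11,v12) [+-+] → (0.185753, 1.53035, -0.3515)–(0, 1.6073, -0.3515)  len=0.2011
  (v11,v15,v12) [--+] → (-0.950747, 1.21345, -0.3515)–(0, 1.6073, -0.3515)  len=1.0291
  (v12,v15,v16) [+-+] → (-0.950747, 1.21345, -0.3515)–(-1.1365, 1.1365, -0.3515)  len=0.2011
  (v15,v19,v16) [--+] → (-1.53035, 0.185753, -0.3515)–(-1.1365, 1.1365, -0.3515)  len=1.0291
  (v16,v19,v20) [+-+] → (-1.53035, 0.185753, -0.3515)–(-1.6073, 0, -0.3515)  len=0.2011
  (v19,v23,v20) [--+] → (-1.21345, -0.950747, -0.3515)–(-1.6073, 0, -0.3515)  len=1.0291
  (v20,v23,v24) [+-+] → (-1.21345, -0.950747, -0.3515)–(-1.1365, -1.1365, -0.3515)  len=0.2011
  (v23,v27,v24) [--+] → (-0.185753, -1.53035, -0.3515)–(-1.1365, -1.1365, -0.3515)  len=1.0291
  (v24,v27,v28) [+-+] → (-0.185753, -1.53035, -0.3515)–(0, -1.6073, -0.3515)  len=0.2011
  (v27,v31,v28) [--+] → (0.950747, -1.21345, -0.3515)–(0, -1.6073, -0.3515)  len=1.0291
  (v28,v31,v32) [+-+] → (0.950747, -1.21345, -0.3515)–(1.1365, -1.1365, -0.3515)  len=0.2011
  (v31,v2,v32) [--+] → (1.53035, -0.185753, -0.3515)–(1.1365, -1.1365, -0.3515)  len=1.0291
  (v32,v2,v3) [+-+] → (1.53035, -0.185753, -0.3515)–(1.6073, 0, -0.3515)  len=0.2011

Chained into 1 loop(s):
  loop 1: 16 segments, perimeter = 9.8413
Total perimeter = 9.841
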